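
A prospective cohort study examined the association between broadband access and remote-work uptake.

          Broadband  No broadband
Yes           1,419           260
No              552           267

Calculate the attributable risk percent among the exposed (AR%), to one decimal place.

31.5

Reading the table with exposure as columns: a = 1419 (Broadband, case), b = 552 (Broadband, non-case), c = 260 (No broadband, case), d = 267.
Risk in exposed = 1419/1971 = 0.71994; risk in unexposed = 260/527 = 0.49336.
RR = 0.71994/0.49336 = 1.45926
AR% = (RR − 1)/RR × 100 = (1.45926 − 1)/1.45926 × 100 = 31.4722%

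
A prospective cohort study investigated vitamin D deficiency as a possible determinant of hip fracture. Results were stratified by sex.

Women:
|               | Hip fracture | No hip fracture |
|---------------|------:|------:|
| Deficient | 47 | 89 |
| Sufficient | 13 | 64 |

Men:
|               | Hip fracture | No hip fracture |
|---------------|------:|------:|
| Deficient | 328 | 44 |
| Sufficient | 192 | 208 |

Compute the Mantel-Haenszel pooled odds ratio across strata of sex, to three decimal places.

6.259

OR_MH = Σ(aᵢdᵢ/nᵢ) / Σ(bᵢcᵢ/nᵢ), where nᵢ is the stratum total.
Stratum 1 (Women): n = 213; a·d/n = 47·64/213 = 14.1221; b·c/n = 89·13/213 = 5.4319
Stratum 2 (Men): n = 772; a·d/n = 328·208/772 = 88.3731; b·c/n = 44·192/772 = 10.9430
OR_MH = (14.1221 + 88.3731) / (5.4319 + 10.9430) = 102.4951 / 16.3749 = 6.25927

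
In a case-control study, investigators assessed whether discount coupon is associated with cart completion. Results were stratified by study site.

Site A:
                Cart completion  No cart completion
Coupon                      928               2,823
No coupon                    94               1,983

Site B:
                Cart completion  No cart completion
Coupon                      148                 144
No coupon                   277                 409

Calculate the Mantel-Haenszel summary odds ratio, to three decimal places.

OR_MH = Σ(aᵢdᵢ/nᵢ) / Σ(bᵢcᵢ/nᵢ), where nᵢ is the stratum total.
Stratum 1 (Site A): n = 5828; a·d/n = 928·1983/5828 = 315.7557; b·c/n = 2823·94/5828 = 45.5323
Stratum 2 (Site B): n = 978; a·d/n = 148·409/978 = 61.8937; b·c/n = 144·277/978 = 40.7853
OR_MH = (315.7557 + 61.8937) / (45.5323 + 40.7853) = 377.6493 / 86.3175 = 4.37512

4.375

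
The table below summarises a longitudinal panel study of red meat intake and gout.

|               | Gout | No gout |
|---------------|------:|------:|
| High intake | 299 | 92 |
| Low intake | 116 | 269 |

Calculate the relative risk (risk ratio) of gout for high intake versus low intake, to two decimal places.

2.54

Cells: a = 299, b = 92, c = 116, d = 269.
Risk in exposed = 299/391 = 0.76471; risk in unexposed = 116/385 = 0.30130.
RR = 0.76471 / 0.30130 = 2.53803
The risk among the exposed is 2.54 times that among the unexposed.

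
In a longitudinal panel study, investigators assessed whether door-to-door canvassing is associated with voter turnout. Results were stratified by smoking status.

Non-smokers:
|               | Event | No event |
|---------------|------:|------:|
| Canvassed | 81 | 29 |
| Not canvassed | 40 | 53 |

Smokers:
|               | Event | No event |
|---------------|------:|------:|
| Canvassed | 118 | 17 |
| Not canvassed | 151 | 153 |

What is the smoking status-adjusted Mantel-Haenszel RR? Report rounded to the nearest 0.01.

RR_MH = Σ(aᵢ·n₀ᵢ/nᵢ) / Σ(cᵢ·n₁ᵢ/nᵢ), with n₁ᵢ = aᵢ+bᵢ (exposed), n₀ᵢ = cᵢ+dᵢ (unexposed), nᵢ = n₁ᵢ+n₀ᵢ.
Stratum 1 (Non-smokers): n₁ = 110, n₀ = 93, n = 203; a·n₀/n = 81·93/203 = 37.1084; c·n₁/n = 40·110/203 = 21.6749
Stratum 2 (Smokers): n₁ = 135, n₀ = 304, n = 439; a·n₀/n = 118·304/439 = 81.7130; c·n₁/n = 151·135/439 = 46.4351
RR_MH = (37.1084 + 81.7130) / (21.6749 + 46.4351) = 118.8214 / 68.1100 = 1.74455

1.74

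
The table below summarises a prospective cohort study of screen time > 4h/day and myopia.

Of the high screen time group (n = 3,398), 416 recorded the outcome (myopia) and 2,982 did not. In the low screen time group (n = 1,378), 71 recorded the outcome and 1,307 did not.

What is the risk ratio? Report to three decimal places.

2.376

From the description: a = 416, b = 2982, c = 71, d = 1307.
Risk in exposed = 416/3398 = 0.12242; risk in unexposed = 71/1378 = 0.05152.
RR = 0.12242 / 0.05152 = 2.37608
The risk among the exposed is 2.38 times that among the unexposed.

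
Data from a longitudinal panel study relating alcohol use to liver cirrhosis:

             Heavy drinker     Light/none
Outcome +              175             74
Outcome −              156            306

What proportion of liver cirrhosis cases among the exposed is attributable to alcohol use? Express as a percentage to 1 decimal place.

63.2

Reading the table with exposure as columns: a = 175 (Heavy drinker, case), b = 156 (Heavy drinker, non-case), c = 74 (Light/none, case), d = 306.
Risk in exposed = 175/331 = 0.52870; risk in unexposed = 74/380 = 0.19474.
RR = 0.52870/0.19474 = 2.71495
AR% = (RR − 1)/RR × 100 = (2.71495 − 1)/2.71495 × 100 = 63.1669%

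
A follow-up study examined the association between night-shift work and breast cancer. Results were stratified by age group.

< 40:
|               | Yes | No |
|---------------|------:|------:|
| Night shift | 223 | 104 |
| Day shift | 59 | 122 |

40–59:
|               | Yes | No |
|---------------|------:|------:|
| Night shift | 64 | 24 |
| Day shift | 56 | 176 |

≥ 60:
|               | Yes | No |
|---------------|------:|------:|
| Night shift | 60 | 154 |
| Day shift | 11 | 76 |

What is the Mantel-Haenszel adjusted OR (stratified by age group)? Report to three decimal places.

OR_MH = Σ(aᵢdᵢ/nᵢ) / Σ(bᵢcᵢ/nᵢ), where nᵢ is the stratum total.
Stratum 1 (< 40): n = 508; a·d/n = 223·122/508 = 53.5551; b·c/n = 104·59/508 = 12.0787
Stratum 2 (40–59): n = 320; a·d/n = 64·176/320 = 35.2000; b·c/n = 24·56/320 = 4.2000
Stratum 3 (≥ 60): n = 301; a·d/n = 60·76/301 = 15.1495; b·c/n = 154·11/301 = 5.6279
OR_MH = (53.5551 + 35.2000 + 15.1495) / (12.0787 + 4.2000 + 5.6279) = 103.9046 / 21.9066 = 4.74306

4.743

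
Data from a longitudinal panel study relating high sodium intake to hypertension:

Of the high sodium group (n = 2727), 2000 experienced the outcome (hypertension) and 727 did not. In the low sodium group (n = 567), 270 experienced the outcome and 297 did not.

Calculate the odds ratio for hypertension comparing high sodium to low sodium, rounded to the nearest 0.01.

3.03

From the description: a = 2000, b = 727, c = 270, d = 297.
OR = (a·d)/(b·c) = (2000 × 297) / (727 × 270) = 594000 / 196290 = 3.02613
The odds of hypertension are about 3.03 times as high in the high sodium group.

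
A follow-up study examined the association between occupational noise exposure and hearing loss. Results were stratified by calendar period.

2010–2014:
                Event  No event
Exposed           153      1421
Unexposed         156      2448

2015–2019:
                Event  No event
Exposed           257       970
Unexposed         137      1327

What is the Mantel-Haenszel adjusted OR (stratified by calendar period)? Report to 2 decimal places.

OR_MH = Σ(aᵢdᵢ/nᵢ) / Σ(bᵢcᵢ/nᵢ), where nᵢ is the stratum total.
Stratum 1 (2010–2014): n = 4178; a·d/n = 153·2448/4178 = 89.6467; b·c/n = 1421·156/4178 = 53.0579
Stratum 2 (2015–2019): n = 2691; a·d/n = 257·1327/2691 = 126.7332; b·c/n = 970·137/2691 = 49.3831
OR_MH = (89.6467 + 126.7332) / (53.0579 + 49.3831) = 216.3799 / 102.4411 = 2.11224

2.11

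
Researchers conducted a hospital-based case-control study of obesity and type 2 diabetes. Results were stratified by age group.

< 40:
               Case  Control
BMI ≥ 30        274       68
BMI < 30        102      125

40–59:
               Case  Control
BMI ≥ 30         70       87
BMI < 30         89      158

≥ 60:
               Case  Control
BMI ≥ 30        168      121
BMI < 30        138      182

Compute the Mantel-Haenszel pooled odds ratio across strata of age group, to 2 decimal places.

2.34

OR_MH = Σ(aᵢdᵢ/nᵢ) / Σ(bᵢcᵢ/nᵢ), where nᵢ is the stratum total.
Stratum 1 (< 40): n = 569; a·d/n = 274·125/569 = 60.1933; b·c/n = 68·102/569 = 12.1898
Stratum 2 (40–59): n = 404; a·d/n = 70·158/404 = 27.3762; b·c/n = 87·89/404 = 19.1658
Stratum 3 (≥ 60): n = 609; a·d/n = 168·182/609 = 50.2069; b·c/n = 121·138/609 = 27.4187
OR_MH = (60.1933 + 27.3762 + 50.2069) / (12.1898 + 19.1658 + 27.4187) = 137.7765 / 58.7744 = 2.34416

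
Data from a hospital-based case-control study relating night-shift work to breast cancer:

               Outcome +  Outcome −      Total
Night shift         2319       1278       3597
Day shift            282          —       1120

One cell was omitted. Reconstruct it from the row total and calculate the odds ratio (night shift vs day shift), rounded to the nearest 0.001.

5.392

The missing cell is in the unexposed row: 1120 − 282 = 838.
So a = 2319, b = 1278, c = 282, d = 838.
OR = (a·d)/(b·c) = (2319 × 838) / (1278 × 282) = 1943322 / 360396 = 5.39219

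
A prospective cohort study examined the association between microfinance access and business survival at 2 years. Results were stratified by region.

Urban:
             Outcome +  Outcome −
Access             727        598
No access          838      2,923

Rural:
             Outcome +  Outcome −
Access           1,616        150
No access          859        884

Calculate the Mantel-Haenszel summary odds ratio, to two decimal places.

6.10

OR_MH = Σ(aᵢdᵢ/nᵢ) / Σ(bᵢcᵢ/nᵢ), where nᵢ is the stratum total.
Stratum 1 (Urban): n = 5086; a·d/n = 727·2923/5086 = 417.8177; b·c/n = 598·838/5086 = 98.5301
Stratum 2 (Rural): n = 3509; a·d/n = 1616·884/3509 = 407.1086; b·c/n = 150·859/3509 = 36.7199
OR_MH = (417.8177 + 407.1086) / (98.5301 + 36.7199) = 824.9263 / 135.2499 = 6.09927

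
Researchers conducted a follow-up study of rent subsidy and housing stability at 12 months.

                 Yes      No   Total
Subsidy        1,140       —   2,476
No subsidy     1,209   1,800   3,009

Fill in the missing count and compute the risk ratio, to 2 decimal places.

The missing cell is in the exposed row: 2476 − 1140 = 1336.
So a = 1140, b = 1336, c = 1209, d = 1800.
RR = [a/(a+b)] / [c/(c+d)] = (1140/2476) / (1209/3009) = 0.46042/0.40179 = 1.14591

1.15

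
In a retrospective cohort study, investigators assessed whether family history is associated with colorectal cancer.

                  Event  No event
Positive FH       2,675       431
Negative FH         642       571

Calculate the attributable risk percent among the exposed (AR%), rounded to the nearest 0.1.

38.5

Cells: a = 2675, b = 431, c = 642, d = 571.
Risk in exposed = 2675/3106 = 0.86124; risk in unexposed = 642/1213 = 0.52927.
RR = 0.86124/0.52927 = 1.62723
AR% = (RR − 1)/RR × 100 = (1.62723 − 1)/1.62723 × 100 = 38.5458%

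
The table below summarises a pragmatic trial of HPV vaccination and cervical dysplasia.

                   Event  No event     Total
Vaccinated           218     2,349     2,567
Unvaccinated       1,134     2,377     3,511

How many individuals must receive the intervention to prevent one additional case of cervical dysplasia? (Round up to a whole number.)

5

Risk in treated group = 218/2567 = 0.08492; risk in control = 1134/3511 = 0.32298.
Absolute risk reduction = 0.32298 − 0.08492 = 0.23806
NNT = 1 / ARR = 1 / 0.23806 = 4.201 → round up → 5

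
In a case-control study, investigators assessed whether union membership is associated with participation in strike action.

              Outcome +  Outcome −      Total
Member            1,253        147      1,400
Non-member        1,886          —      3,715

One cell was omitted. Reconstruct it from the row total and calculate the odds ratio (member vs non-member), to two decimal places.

The missing cell is in the unexposed row: 3715 − 1886 = 1829.
So a = 1253, b = 147, c = 1886, d = 1829.
OR = (a·d)/(b·c) = (1253 × 1829) / (147 × 1886) = 2291737 / 277242 = 8.26620

8.27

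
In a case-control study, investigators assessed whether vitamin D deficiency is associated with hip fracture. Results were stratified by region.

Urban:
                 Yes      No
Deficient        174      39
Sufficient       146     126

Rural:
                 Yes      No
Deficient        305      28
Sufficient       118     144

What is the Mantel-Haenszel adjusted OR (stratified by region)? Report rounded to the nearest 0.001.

OR_MH = Σ(aᵢdᵢ/nᵢ) / Σ(bᵢcᵢ/nᵢ), where nᵢ is the stratum total.
Stratum 1 (Urban): n = 485; a·d/n = 174·126/485 = 45.2041; b·c/n = 39·146/485 = 11.7402
Stratum 2 (Rural): n = 595; a·d/n = 305·144/595 = 73.8151; b·c/n = 28·118/595 = 5.5529
OR_MH = (45.2041 + 73.8151) / (11.7402 + 5.5529) = 119.0192 / 17.2931 = 6.88245

6.882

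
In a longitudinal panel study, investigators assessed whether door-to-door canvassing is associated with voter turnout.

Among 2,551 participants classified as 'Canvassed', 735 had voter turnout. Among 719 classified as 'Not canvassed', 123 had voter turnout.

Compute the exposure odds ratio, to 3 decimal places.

From the description: a = 735, b = 1816, c = 123, d = 596.
OR = (a·d)/(b·c) = (735 × 596) / (1816 × 123) = 438060 / 223368 = 1.96116
The odds of voter turnout are about 1.96 times as high in the canvassed group.

1.961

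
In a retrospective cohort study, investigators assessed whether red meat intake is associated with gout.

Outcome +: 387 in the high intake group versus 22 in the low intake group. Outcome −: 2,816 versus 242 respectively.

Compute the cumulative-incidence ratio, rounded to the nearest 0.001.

1.450

From the description: a = 387, b = 2816, c = 22, d = 242.
Risk in exposed = 387/3203 = 0.12082; risk in unexposed = 22/264 = 0.08333.
RR = 0.12082 / 0.08333 = 1.44989
The risk among the exposed is 1.45 times that among the unexposed.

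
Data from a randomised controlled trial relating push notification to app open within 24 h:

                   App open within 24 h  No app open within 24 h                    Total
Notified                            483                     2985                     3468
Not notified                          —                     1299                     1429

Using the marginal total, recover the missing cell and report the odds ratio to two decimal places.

1.62

The missing cell is in the unexposed row: 1429 − 1299 = 130.
So a = 483, b = 2985, c = 130, d = 1299.
OR = (a·d)/(b·c) = (483 × 1299) / (2985 × 130) = 627417 / 388050 = 1.61685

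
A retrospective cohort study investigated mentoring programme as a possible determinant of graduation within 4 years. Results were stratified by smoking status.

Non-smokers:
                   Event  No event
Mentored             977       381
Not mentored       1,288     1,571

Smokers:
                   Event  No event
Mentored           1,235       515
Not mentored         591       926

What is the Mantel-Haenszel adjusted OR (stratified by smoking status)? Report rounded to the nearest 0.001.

3.408

OR_MH = Σ(aᵢdᵢ/nᵢ) / Σ(bᵢcᵢ/nᵢ), where nᵢ is the stratum total.
Stratum 1 (Non-smokers): n = 4217; a·d/n = 977·1571/4217 = 363.9713; b·c/n = 381·1288/4217 = 116.3690
Stratum 2 (Smokers): n = 3267; a·d/n = 1235·926/3267 = 350.0490; b·c/n = 515·591/3267 = 93.1635
OR_MH = (363.9713 + 350.0490) / (116.3690 + 93.1635) = 714.0203 / 209.5324 = 3.40768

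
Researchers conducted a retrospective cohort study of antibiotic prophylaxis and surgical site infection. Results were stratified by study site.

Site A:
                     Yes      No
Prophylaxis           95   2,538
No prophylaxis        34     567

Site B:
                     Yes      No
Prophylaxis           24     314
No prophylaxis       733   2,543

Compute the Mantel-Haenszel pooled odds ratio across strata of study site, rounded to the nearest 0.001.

0.371

OR_MH = Σ(aᵢdᵢ/nᵢ) / Σ(bᵢcᵢ/nᵢ), where nᵢ is the stratum total.
Stratum 1 (Site A): n = 3234; a·d/n = 95·567/3234 = 16.6558; b·c/n = 2538·34/3234 = 26.6827
Stratum 2 (Site B): n = 3614; a·d/n = 24·2543/3614 = 16.8877; b·c/n = 314·733/3614 = 63.6862
OR_MH = (16.6558 + 16.8877) / (26.6827 + 63.6862) = 33.5435 / 90.3690 = 0.37118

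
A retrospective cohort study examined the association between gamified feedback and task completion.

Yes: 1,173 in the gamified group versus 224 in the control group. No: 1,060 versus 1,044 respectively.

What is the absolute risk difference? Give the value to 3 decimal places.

0.349

From the description: a = 1173, b = 1060, c = 224, d = 1044.
Risk in exposed = 1173/2233 = 0.525302; risk in unexposed = 224/1268 = 0.176656.
Risk difference = 0.525302 − 0.176656 = 0.348646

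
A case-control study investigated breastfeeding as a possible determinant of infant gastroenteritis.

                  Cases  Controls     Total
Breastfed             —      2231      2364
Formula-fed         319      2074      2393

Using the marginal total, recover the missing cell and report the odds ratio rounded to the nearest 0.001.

0.388

The missing cell is in the exposed row: 2364 − 2231 = 133.
So a = 133, b = 2231, c = 319, d = 2074.
OR = (a·d)/(b·c) = (133 × 2074) / (2231 × 319) = 275842 / 711689 = 0.38759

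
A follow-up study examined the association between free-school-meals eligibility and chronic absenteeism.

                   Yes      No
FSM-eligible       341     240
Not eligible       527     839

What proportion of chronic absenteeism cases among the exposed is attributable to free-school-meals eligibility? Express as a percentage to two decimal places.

Cells: a = 341, b = 240, c = 527, d = 839.
Risk in exposed = 341/581 = 0.58692; risk in unexposed = 527/1366 = 0.38580.
RR = 0.58692/0.38580 = 1.52131
AR% = (RR − 1)/RR × 100 = (1.52131 − 1)/1.52131 × 100 = 34.2673%

34.27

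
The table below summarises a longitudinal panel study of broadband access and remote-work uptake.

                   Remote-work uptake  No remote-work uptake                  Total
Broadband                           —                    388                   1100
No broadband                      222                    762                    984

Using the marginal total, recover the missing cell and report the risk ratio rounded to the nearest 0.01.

The missing cell is in the exposed row: 1100 − 388 = 712.
So a = 712, b = 388, c = 222, d = 762.
RR = [a/(a+b)] / [c/(c+d)] = (712/1100) / (222/984) = 0.64727/0.22561 = 2.86899

2.87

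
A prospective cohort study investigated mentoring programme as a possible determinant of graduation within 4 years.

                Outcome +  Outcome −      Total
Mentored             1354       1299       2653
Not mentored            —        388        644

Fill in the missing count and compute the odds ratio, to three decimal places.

The missing cell is in the unexposed row: 644 − 388 = 256.
So a = 1354, b = 1299, c = 256, d = 388.
OR = (a·d)/(b·c) = (1354 × 388) / (1299 × 256) = 525352 / 332544 = 1.57980

1.580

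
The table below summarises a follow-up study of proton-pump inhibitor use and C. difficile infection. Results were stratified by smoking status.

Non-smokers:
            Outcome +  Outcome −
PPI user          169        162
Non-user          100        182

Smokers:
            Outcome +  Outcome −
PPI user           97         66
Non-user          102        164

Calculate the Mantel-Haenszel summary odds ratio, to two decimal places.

OR_MH = Σ(aᵢdᵢ/nᵢ) / Σ(bᵢcᵢ/nᵢ), where nᵢ is the stratum total.
Stratum 1 (Non-smokers): n = 613; a·d/n = 169·182/613 = 50.1762; b·c/n = 162·100/613 = 26.4274
Stratum 2 (Smokers): n = 429; a·d/n = 97·164/429 = 37.0816; b·c/n = 66·102/429 = 15.6923
OR_MH = (50.1762 + 37.0816) / (26.4274 + 15.6923) = 87.2578 / 42.1197 = 2.07166

2.07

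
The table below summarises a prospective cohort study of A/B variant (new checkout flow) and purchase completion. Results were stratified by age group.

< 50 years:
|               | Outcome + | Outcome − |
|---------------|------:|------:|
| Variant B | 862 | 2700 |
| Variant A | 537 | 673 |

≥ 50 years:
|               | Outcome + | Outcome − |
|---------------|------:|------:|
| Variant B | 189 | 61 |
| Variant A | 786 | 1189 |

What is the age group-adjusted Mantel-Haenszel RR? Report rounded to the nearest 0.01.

RR_MH = Σ(aᵢ·n₀ᵢ/nᵢ) / Σ(cᵢ·n₁ᵢ/nᵢ), with n₁ᵢ = aᵢ+bᵢ (exposed), n₀ᵢ = cᵢ+dᵢ (unexposed), nᵢ = n₁ᵢ+n₀ᵢ.
Stratum 1 (< 50 years): n₁ = 3562, n₀ = 1210, n = 4772; a·n₀/n = 862·1210/4772 = 218.5708; c·n₁/n = 537·3562/4772 = 400.8370
Stratum 2 (≥ 50 years): n₁ = 250, n₀ = 1975, n = 2225; a·n₀/n = 189·1975/2225 = 167.7640; c·n₁/n = 786·250/2225 = 88.3146
RR_MH = (218.5708 + 167.7640) / (400.8370 + 88.3146) = 386.3349 / 489.1516 = 0.78981

0.79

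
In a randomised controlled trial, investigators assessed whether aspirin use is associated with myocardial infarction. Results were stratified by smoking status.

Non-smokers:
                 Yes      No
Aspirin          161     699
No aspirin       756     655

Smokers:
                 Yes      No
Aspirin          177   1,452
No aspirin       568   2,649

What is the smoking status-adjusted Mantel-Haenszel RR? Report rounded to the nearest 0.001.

RR_MH = Σ(aᵢ·n₀ᵢ/nᵢ) / Σ(cᵢ·n₁ᵢ/nᵢ), with n₁ᵢ = aᵢ+bᵢ (exposed), n₀ᵢ = cᵢ+dᵢ (unexposed), nᵢ = n₁ᵢ+n₀ᵢ.
Stratum 1 (Non-smokers): n₁ = 860, n₀ = 1411, n = 2271; a·n₀/n = 161·1411/2271 = 100.0313; c·n₁/n = 756·860/2271 = 286.2880
Stratum 2 (Smokers): n₁ = 1629, n₀ = 3217, n = 4846; a·n₀/n = 177·3217/4846 = 117.5008; c·n₁/n = 568·1629/4846 = 190.9352
RR_MH = (100.0313 + 117.5008) / (286.2880 + 190.9352) = 217.5321 / 477.2232 = 0.45583

0.456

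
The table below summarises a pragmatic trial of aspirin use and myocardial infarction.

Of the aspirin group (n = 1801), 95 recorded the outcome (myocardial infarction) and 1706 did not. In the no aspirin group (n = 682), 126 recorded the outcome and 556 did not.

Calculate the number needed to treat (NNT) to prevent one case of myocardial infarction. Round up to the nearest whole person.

Risk in treated group = 95/1801 = 0.05275; risk in control = 126/682 = 0.18475.
Absolute risk reduction = 0.18475 − 0.05275 = 0.13200
NNT = 1 / ARR = 1 / 0.13200 = 7.576 → round up → 8

8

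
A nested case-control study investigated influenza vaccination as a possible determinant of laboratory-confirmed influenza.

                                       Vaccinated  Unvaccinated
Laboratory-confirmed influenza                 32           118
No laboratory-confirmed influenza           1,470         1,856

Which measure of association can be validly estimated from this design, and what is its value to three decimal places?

0.342

Reading the table with exposure as columns: a = 32 (Vaccinated, case), b = 1470 (Vaccinated, non-case), c = 118 (Unvaccinated, case), d = 1856.
This is a nested case-control study: participants were sampled on outcome status, so risks in the source population cannot be estimated directly — relative risk is not valid here. The odds ratio is the appropriate measure.
OR = (a·d)/(b·c) = (32 × 1856) / (1470 × 118) = 59392 / 173460 = 0.34240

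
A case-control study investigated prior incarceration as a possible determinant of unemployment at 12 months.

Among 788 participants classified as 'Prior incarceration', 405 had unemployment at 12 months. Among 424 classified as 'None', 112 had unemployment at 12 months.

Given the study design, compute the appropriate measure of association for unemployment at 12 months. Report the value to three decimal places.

2.946

From the description: a = 405, b = 383, c = 112, d = 312.
This is a case-control study: participants were sampled on outcome status, so risks in the source population cannot be estimated directly — relative risk is not valid here. The odds ratio is the appropriate measure.
OR = (a·d)/(b·c) = (405 × 312) / (383 × 112) = 126360 / 42896 = 2.94573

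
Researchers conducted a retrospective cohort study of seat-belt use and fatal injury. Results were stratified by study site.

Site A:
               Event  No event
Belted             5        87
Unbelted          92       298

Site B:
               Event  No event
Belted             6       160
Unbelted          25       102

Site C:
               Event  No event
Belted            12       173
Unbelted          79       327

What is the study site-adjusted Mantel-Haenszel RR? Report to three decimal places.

0.264

RR_MH = Σ(aᵢ·n₀ᵢ/nᵢ) / Σ(cᵢ·n₁ᵢ/nᵢ), with n₁ᵢ = aᵢ+bᵢ (exposed), n₀ᵢ = cᵢ+dᵢ (unexposed), nᵢ = n₁ᵢ+n₀ᵢ.
Stratum 1 (Site A): n₁ = 92, n₀ = 390, n = 482; a·n₀/n = 5·390/482 = 4.0456; c·n₁/n = 92·92/482 = 17.5602
Stratum 2 (Site B): n₁ = 166, n₀ = 127, n = 293; a·n₀/n = 6·127/293 = 2.6007; c·n₁/n = 25·166/293 = 14.1638
Stratum 3 (Site C): n₁ = 185, n₀ = 406, n = 591; a·n₀/n = 12·406/591 = 8.2437; c·n₁/n = 79·185/591 = 24.7293
RR_MH = (4.0456 + 2.6007 + 8.2437) / (17.5602 + 14.1638 + 24.7293) = 14.8900 / 56.4533 = 0.26376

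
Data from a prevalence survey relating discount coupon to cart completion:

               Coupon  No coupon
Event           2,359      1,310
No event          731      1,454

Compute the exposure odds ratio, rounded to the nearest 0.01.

Reading the table with exposure as columns: a = 2359 (Coupon, case), b = 731 (Coupon, non-case), c = 1310 (No coupon, case), d = 1454.
OR = (a·d)/(b·c) = (2359 × 1454) / (731 × 1310) = 3429986 / 957610 = 3.58182
The odds of cart completion are about 3.58 times as high in the coupon group.

3.58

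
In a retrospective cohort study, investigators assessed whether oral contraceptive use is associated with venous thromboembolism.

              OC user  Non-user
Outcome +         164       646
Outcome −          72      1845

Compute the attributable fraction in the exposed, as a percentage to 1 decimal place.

62.7

Reading the table with exposure as columns: a = 164 (OC user, case), b = 72 (OC user, non-case), c = 646 (Non-user, case), d = 1845.
Risk in exposed = 164/236 = 0.69492; risk in unexposed = 646/2491 = 0.25933.
RR = 0.69492/0.25933 = 2.67962
AR% = (RR − 1)/RR × 100 = (2.67962 − 1)/2.67962 × 100 = 62.6813%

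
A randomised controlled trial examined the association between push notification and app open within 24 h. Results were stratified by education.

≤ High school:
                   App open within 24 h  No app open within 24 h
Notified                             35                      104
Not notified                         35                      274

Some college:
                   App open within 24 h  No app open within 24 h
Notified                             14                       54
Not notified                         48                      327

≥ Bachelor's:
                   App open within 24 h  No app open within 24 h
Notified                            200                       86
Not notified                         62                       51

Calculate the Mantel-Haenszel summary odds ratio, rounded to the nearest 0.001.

OR_MH = Σ(aᵢdᵢ/nᵢ) / Σ(bᵢcᵢ/nᵢ), where nᵢ is the stratum total.
Stratum 1 (≤ High school): n = 448; a·d/n = 35·274/448 = 21.4062; b·c/n = 104·35/448 = 8.1250
Stratum 2 (Some college): n = 443; a·d/n = 14·327/443 = 10.3341; b·c/n = 54·48/443 = 5.8510
Stratum 3 (≥ Bachelor's): n = 399; a·d/n = 200·51/399 = 25.5639; b·c/n = 86·62/399 = 13.3634
OR_MH = (21.4062 + 10.3341 + 25.5639) / (8.1250 + 5.8510 + 13.3634) = 57.3042 / 27.3394 = 2.09603

2.096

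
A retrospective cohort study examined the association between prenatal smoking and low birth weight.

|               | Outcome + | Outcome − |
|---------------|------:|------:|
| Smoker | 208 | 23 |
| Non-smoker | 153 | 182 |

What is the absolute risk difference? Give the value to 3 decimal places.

Cells: a = 208, b = 23, c = 153, d = 182.
Risk in exposed = 208/231 = 0.900433; risk in unexposed = 153/335 = 0.456716.
Risk difference = 0.900433 − 0.456716 = 0.443716

0.444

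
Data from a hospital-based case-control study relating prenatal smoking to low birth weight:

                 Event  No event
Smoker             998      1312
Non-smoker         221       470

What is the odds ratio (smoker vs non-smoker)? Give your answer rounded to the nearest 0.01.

1.62

Cells: a = 998, b = 1312, c = 221, d = 470.
OR = (a·d)/(b·c) = (998 × 470) / (1312 × 221) = 469060 / 289952 = 1.61772
The odds of low birth weight are about 1.62 times as high in the smoker group.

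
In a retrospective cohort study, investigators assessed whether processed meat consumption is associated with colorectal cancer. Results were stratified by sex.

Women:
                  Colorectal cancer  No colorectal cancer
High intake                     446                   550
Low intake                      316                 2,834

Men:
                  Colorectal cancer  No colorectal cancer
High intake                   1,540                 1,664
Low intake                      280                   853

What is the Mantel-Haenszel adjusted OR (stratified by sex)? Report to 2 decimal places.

4.07

OR_MH = Σ(aᵢdᵢ/nᵢ) / Σ(bᵢcᵢ/nᵢ), where nᵢ is the stratum total.
Stratum 1 (Women): n = 4146; a·d/n = 446·2834/4146 = 304.8635; b·c/n = 550·316/4146 = 41.9199
Stratum 2 (Men): n = 4337; a·d/n = 1540·853/4337 = 302.8868; b·c/n = 1664·280/4337 = 107.4291
OR_MH = (304.8635 + 302.8868) / (41.9199 + 107.4291) = 607.7503 / 149.3490 = 4.06933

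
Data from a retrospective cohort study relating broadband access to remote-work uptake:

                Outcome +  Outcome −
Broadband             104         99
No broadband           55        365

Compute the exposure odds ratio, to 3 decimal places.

6.972

Cells: a = 104, b = 99, c = 55, d = 365.
OR = (a·d)/(b·c) = (104 × 365) / (99 × 55) = 37960 / 5445 = 6.97153
The odds of remote-work uptake are about 6.97 times as high in the broadband group.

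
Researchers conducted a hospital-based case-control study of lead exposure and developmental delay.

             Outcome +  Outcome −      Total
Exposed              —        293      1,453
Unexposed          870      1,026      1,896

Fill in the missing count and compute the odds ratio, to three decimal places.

4.669

The missing cell is in the exposed row: 1453 − 293 = 1160.
So a = 1160, b = 293, c = 870, d = 1026.
OR = (a·d)/(b·c) = (1160 × 1026) / (293 × 870) = 1190160 / 254910 = 4.66894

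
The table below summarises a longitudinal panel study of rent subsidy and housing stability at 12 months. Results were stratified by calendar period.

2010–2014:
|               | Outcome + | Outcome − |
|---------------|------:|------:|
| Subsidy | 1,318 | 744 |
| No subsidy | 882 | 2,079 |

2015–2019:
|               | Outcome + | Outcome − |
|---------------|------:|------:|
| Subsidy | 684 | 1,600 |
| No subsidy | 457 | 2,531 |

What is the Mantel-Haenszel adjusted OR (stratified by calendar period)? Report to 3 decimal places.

3.245

OR_MH = Σ(aᵢdᵢ/nᵢ) / Σ(bᵢcᵢ/nᵢ), where nᵢ is the stratum total.
Stratum 1 (2010–2014): n = 5023; a·d/n = 1318·2079/5023 = 545.5150; b·c/n = 744·882/5023 = 130.6407
Stratum 2 (2015–2019): n = 5272; a·d/n = 684·2531/5272 = 328.3771; b·c/n = 1600·457/5272 = 138.6950
OR_MH = (545.5150 + 328.3771) / (130.6407 + 138.6950) = 873.8921 / 269.3356 = 3.24462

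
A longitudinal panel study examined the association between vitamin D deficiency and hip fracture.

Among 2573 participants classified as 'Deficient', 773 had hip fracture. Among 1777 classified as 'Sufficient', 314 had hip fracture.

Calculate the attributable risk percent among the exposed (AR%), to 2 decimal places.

41.18

From the description: a = 773, b = 1800, c = 314, d = 1463.
Risk in exposed = 773/2573 = 0.30043; risk in unexposed = 314/1777 = 0.17670.
RR = 0.30043/0.17670 = 1.70019
AR% = (RR − 1)/RR × 100 = (1.70019 − 1)/1.70019 × 100 = 41.1830%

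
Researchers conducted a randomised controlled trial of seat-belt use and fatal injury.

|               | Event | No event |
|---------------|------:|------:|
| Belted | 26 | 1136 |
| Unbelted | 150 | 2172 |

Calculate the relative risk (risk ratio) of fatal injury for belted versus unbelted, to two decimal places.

Cells: a = 26, b = 1136, c = 150, d = 2172.
Risk in exposed = 26/1162 = 0.02238; risk in unexposed = 150/2322 = 0.06460.
RR = 0.02238 / 0.06460 = 0.34637
The risk is 65% lower among the exposed than among the unexposed.

0.35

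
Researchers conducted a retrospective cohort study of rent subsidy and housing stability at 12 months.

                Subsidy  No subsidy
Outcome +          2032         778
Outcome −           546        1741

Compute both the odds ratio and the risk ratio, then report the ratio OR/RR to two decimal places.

3.26

Reading the table with exposure as columns: a = 2032 (Subsidy, case), b = 546 (Subsidy, non-case), c = 778 (No subsidy, case), d = 1741.
OR = (2032·1741)/(546·778) = 3537712/424788 = 8.32818
Risk in exposed = 2032/2578 = 0.78821; risk in unexposed = 778/2519 = 0.30885; RR = 2.55205
OR/RR = 8.32818 / 2.55205 = 3.26333
The outcome is not rare, so the OR lies further from 1 than the RR.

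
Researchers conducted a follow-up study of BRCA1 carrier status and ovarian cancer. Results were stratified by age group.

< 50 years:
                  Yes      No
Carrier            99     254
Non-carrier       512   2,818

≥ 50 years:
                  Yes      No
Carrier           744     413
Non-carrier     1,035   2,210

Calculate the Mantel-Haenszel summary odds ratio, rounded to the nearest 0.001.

OR_MH = Σ(aᵢdᵢ/nᵢ) / Σ(bᵢcᵢ/nᵢ), where nᵢ is the stratum total.
Stratum 1 (< 50 years): n = 3683; a·d/n = 99·2818/3683 = 75.7486; b·c/n = 254·512/3683 = 35.3103
Stratum 2 (≥ 50 years): n = 4402; a·d/n = 744·2210/4402 = 373.5211; b·c/n = 413·1035/4402 = 97.1047
OR_MH = (75.7486 + 373.5211) / (35.3103 + 97.1047) = 449.2697 / 132.4151 = 3.39289

3.393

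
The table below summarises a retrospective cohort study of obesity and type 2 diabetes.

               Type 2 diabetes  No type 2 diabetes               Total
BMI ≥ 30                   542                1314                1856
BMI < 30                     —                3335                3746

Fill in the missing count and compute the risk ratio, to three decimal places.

2.662

The missing cell is in the unexposed row: 3746 − 3335 = 411.
So a = 542, b = 1314, c = 411, d = 3335.
RR = [a/(a+b)] / [c/(c+d)] = (542/1856) / (411/3746) = 0.29203/0.10972 = 2.66163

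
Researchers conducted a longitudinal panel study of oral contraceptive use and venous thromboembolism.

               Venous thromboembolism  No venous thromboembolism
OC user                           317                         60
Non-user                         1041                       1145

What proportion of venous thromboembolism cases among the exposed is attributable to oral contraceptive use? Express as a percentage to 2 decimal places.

Cells: a = 317, b = 60, c = 1041, d = 1145.
Risk in exposed = 317/377 = 0.84085; risk in unexposed = 1041/2186 = 0.47621.
RR = 0.84085/0.47621 = 1.76570
AR% = (RR − 1)/RR × 100 = (1.76570 − 1)/1.76570 × 100 = 43.3653%

43.37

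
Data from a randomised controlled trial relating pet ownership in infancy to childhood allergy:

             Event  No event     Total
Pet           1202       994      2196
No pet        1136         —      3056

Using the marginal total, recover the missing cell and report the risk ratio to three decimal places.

1.472

The missing cell is in the unexposed row: 3056 − 1136 = 1920.
So a = 1202, b = 994, c = 1136, d = 1920.
RR = [a/(a+b)] / [c/(c+d)] = (1202/2196) / (1136/3056) = 0.54736/0.37173 = 1.47247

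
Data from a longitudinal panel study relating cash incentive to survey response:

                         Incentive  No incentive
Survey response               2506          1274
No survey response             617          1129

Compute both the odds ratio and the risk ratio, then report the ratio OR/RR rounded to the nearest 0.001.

Reading the table with exposure as columns: a = 2506 (Incentive, case), b = 617 (Incentive, non-case), c = 1274 (No incentive, case), d = 1129.
OR = (2506·1129)/(617·1274) = 2829274/786058 = 3.59932
Risk in exposed = 2506/3123 = 0.80243; risk in unexposed = 1274/2403 = 0.53017; RR = 1.51354
OR/RR = 3.59932 / 1.51354 = 2.37808
The outcome is not rare, so the OR lies further from 1 than the RR.

2.378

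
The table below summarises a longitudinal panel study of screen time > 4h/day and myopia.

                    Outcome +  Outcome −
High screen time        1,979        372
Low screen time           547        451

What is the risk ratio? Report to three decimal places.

1.536

Cells: a = 1979, b = 372, c = 547, d = 451.
Risk in exposed = 1979/2351 = 0.84177; risk in unexposed = 547/998 = 0.54810.
RR = 0.84177 / 0.54810 = 1.53581
The risk among the exposed is 1.54 times that among the unexposed.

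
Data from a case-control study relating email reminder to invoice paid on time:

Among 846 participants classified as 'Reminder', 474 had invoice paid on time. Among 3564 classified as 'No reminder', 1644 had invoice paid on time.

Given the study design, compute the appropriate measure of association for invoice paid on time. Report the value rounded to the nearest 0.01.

From the description: a = 474, b = 372, c = 1644, d = 1920.
This is a case-control study: participants were sampled on outcome status, so risks in the source population cannot be estimated directly — relative risk is not valid here. The odds ratio is the appropriate measure.
OR = (a·d)/(b·c) = (474 × 1920) / (372 × 1644) = 910080 / 611568 = 1.48811

1.49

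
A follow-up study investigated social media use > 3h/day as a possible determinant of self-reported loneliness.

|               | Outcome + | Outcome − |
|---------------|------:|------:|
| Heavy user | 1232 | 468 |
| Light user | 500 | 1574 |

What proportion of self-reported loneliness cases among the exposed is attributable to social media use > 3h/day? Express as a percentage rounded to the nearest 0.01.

66.73

Cells: a = 1232, b = 468, c = 500, d = 1574.
Risk in exposed = 1232/1700 = 0.72471; risk in unexposed = 500/2074 = 0.24108.
RR = 0.72471/0.24108 = 3.00608
AR% = (RR − 1)/RR × 100 = (3.00608 − 1)/3.00608 × 100 = 66.7341%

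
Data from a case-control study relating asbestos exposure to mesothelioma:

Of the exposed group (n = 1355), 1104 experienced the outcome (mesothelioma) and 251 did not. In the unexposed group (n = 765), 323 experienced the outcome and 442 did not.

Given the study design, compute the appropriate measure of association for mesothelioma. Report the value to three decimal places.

6.019

From the description: a = 1104, b = 251, c = 323, d = 442.
This is a case-control study: participants were sampled on outcome status, so risks in the source population cannot be estimated directly — relative risk is not valid here. The odds ratio is the appropriate measure.
OR = (a·d)/(b·c) = (1104 × 442) / (251 × 323) = 487968 / 81073 = 6.01887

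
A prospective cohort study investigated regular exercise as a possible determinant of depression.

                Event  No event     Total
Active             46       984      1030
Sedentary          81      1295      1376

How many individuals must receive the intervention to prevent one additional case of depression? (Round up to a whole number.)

Risk in treated group = 46/1030 = 0.04466; risk in control = 81/1376 = 0.05887.
Absolute risk reduction = 0.05887 − 0.04466 = 0.01421
NNT = 1 / ARR = 1 / 0.01421 = 70.392 → round up → 71

71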